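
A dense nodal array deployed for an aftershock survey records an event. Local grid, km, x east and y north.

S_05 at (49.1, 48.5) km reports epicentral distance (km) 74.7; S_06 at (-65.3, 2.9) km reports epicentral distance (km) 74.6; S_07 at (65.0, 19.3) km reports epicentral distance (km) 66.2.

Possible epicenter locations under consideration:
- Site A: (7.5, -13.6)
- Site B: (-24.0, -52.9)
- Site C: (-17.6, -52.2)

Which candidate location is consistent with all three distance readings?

For each candidate, compare |candidate − station| to the reported distance:
Site A: residuals S_05 0.0, S_06 0.0, S_07 0.0 → max 0.0 km
Site B: residuals S_05 50.3, S_06 5.2, S_07 48.4 → max 50.3 km
Site C: residuals S_05 46.1, S_06 1.7, S_07 43.0 → max 46.1 km
Only Site A has all residuals ≈ 0.

Site A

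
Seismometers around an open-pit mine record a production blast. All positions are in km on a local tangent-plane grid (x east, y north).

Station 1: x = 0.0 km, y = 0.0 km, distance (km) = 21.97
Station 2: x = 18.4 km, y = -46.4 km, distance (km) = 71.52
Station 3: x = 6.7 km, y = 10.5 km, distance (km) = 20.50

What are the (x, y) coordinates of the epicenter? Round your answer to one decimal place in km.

-12.3 km east, 18.2 km north

Circle about each station: x² + y² = 21.97²; (x − 18.4)² + (y + 46.4)² = 71.52²; (x − 6.7)² + (y − 10.5)² = 20.50².
Subtracting the Station 1 equation from the Station 2 and Station 3 equations removes the quadratic terms:
36.8 x − 92.8 y = -2140.91
13.4 x + 21.0 y = 217.57
Solving the 2×2 system: x ≈ -12.3, y ≈ 18.2 km.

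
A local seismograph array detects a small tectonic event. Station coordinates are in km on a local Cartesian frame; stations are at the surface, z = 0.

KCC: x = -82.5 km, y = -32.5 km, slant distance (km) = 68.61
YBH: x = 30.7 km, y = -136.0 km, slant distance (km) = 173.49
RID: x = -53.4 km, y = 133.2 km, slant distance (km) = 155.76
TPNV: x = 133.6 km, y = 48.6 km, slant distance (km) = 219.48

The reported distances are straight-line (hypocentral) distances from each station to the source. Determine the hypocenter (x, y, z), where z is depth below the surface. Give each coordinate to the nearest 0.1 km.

(-68.8, -8.5, 62.8)

Each station gives a sphere (x−x_i)² + (y−y_i)² + z² = d_i² (stations at z=0).
Subtracting the KCC sphere from YBH and RID: z² cancels, leaving linear equations in x and y:
226.4 x − 207.0 y = -13815.46
58.2 x + 331.4 y = -6822.55
Solving: x ≈ -68.798, y ≈ -8.505 km (keep extra digits for the depth step; rounded: -68.8, -8.5).
Then from the KCC sphere: z² = 68.61² − (x + 82.5)² − (y + 32.5)² with x = -68.798, y = -8.505, so z ≈ 62.800 ≈ 62.8 km.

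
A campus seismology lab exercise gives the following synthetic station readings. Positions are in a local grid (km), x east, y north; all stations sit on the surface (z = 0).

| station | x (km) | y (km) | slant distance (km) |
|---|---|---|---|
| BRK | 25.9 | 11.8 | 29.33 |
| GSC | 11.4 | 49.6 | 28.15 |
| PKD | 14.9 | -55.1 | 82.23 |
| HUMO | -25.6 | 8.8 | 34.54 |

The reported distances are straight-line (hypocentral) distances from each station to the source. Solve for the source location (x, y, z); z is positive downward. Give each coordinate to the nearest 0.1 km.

(2.5, 25.4, 11.3)

Each station gives a sphere (x−x_i)² + (y−y_i)² + z² = d_i² (stations at z=0).
Subtracting the BRK sphere from GSC and PKD: z² cancels, leaving linear equations in x and y:
-29.0 x + 75.6 y = 1847.90
-22.0 x − 133.8 y = -3453.55
Solving: x ≈ 2.497, y ≈ 25.401 km (keep extra digits for the depth step; rounded: 2.5, 25.4).
Then from the BRK sphere: z² = 29.33² − (x − 25.9)² − (y − 11.8)² with x = 2.497, y = 25.401, so z ≈ 11.294 ≈ 11.3 km.
Check against HUMO (with the unrounded solution): distance 34.53 ≈ 34.54 km. ✓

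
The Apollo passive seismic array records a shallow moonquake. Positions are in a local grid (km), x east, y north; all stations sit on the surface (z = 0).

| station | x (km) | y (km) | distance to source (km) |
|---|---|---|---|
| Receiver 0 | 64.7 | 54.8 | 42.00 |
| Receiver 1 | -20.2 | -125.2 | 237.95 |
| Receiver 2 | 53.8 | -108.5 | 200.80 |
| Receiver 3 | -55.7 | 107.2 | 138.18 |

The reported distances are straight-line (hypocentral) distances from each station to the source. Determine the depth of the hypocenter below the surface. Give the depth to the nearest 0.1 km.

Each station gives a sphere (x−x_i)² + (y−y_i)² + z² = d_i² (stations at z=0).
Subtracting the Receiver 0 sphere from Receiver 1 and Receiver 2: z² cancels, leaving linear equations in x and y:
-169.8 x − 360.0 y = -45962.25
-21.8 x − 326.6 y = -31079.08
Solving: x ≈ 80.296, y ≈ 89.800 km (keep extra digits for the depth step; rounded: 80.3, 89.8).
Then from the Receiver 0 sphere: z² = 42.00² − (x − 64.7)² − (y − 54.8)² with x = 80.296, y = 89.800, so z ≈ 17.198 ≈ 17.2 km.
Check against Receiver 3 (with the unrounded solution): distance 138.18 ≈ 138.18 km. ✓

depth ≈ 17.2 km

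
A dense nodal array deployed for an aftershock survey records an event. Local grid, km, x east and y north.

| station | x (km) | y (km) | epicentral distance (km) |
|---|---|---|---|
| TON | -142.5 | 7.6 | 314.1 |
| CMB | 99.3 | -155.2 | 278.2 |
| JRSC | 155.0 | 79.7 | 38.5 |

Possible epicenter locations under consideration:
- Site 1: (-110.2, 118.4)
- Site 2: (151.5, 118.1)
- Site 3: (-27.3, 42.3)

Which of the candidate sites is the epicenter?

For each candidate, compare |candidate − station| to the reported distance:
Site 1: residuals TON 198.7, CMB 66.4, JRSC 229.5 → max 229.5 km
Site 2: residuals TON 0.0, CMB 0.0, JRSC 0.1 → max 0.1 km
Site 3: residuals TON 193.8, CMB 43.6, JRSC 147.6 → max 193.8 km
Only Site 2 has all residuals ≈ 0.

Site 2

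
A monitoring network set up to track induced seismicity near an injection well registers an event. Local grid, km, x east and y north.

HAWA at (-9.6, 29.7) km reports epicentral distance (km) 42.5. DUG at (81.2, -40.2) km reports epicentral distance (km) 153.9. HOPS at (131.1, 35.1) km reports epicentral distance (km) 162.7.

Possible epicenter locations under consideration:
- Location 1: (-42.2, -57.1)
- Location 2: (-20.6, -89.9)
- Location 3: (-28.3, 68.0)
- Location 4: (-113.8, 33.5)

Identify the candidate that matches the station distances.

Location 3

For each candidate, compare |candidate − station| to the reported distance:
Location 1: residuals HAWA 50.2, DUG 29.3, HOPS 33.6 → max 50.2 km
Location 2: residuals HAWA 77.6, DUG 40.6, HOPS 33.9 → max 77.6 km
Location 3: residuals HAWA 0.1, DUG 0.0, HOPS 0.1 → max 0.1 km
Location 4: residuals HAWA 61.8, DUG 54.6, HOPS 82.2 → max 82.2 km
Only Location 3 has all residuals ≈ 0.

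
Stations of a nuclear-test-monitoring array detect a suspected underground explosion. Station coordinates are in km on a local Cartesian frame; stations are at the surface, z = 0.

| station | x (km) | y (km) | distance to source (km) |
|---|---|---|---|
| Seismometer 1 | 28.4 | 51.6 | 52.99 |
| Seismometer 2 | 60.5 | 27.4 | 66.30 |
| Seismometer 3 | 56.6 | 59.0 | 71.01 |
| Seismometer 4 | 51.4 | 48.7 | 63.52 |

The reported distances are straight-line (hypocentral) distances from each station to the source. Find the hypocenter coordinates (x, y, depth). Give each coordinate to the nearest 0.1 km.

Each station gives a sphere (x−x_i)² + (y−y_i)² + z² = d_i² (stations at z=0).
Subtracting the Seismometer 1 sphere from Seismometer 2 and Seismometer 3: z² cancels, leaving linear equations in x and y:
64.2 x − 48.4 y = -645.86
56.4 x + 14.8 y = 980.96
Solving: x ≈ 10.305, y ≈ 27.013 km (keep extra digits for the depth step; rounded: 10.3, 27.0).
Then from the Seismometer 1 sphere: z² = 52.99² − (x − 28.4)² − (y − 51.6)² with x = 10.305, y = 27.013, so z ≈ 43.313 ≈ 43.3 km.

x ≈ 10.3 km, y ≈ 27.0 km, depth ≈ 43.3 km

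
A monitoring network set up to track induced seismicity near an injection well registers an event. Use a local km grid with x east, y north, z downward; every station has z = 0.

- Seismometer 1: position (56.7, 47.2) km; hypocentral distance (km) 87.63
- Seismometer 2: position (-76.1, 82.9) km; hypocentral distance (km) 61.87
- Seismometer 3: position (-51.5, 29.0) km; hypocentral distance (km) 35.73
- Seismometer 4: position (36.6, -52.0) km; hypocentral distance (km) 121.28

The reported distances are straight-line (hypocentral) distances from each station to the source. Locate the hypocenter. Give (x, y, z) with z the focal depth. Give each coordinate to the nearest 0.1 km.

Each station gives a sphere (x−x_i)² + (y−y_i)² + z² = d_i² (stations at z=0).
Subtracting the Seismometer 1 sphere from Seismometer 2 and Seismometer 3: z² cancels, leaving linear equations in x and y:
-265.6 x + 71.4 y = 11072.01
-216.4 x − 36.4 y = 4452.90
Solving: x ≈ -28.702, y ≈ 48.302 km (keep extra digits for the depth step; rounded: -28.7, 48.3).
Then from the Seismometer 1 sphere: z² = 87.63² − (x − 56.7)² − (y − 47.2)² with x = -28.702, y = 48.302, so z ≈ 19.604 ≈ 19.6 km.

x ≈ -28.7 km, y ≈ 48.3 km, depth ≈ 19.6 km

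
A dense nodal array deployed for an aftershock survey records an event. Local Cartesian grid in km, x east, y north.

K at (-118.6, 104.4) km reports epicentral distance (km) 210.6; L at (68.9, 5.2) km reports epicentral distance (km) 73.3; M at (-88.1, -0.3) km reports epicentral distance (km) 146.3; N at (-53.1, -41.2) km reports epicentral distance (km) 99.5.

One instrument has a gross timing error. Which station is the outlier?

Solve using three stations at a time. Using L, M, N (subtract circle equations pairwise → linear system) gives (x, y) ≈ (43.8, -63.5).
Distances from that point to each station vs reported:
  K: calculated 233.6 vs reported 210.6 → residual 23.0 km
  L: calculated 73.2 vs reported 73.3 → residual 0.1 km
  M: calculated 146.2 vs reported 146.3 → residual 0.1 km
  N: calculated 99.4 vs reported 99.5 → residual 0.1 km
L, M, N are mutually consistent (residuals ≈ 0); K is off by 23.0 km.

K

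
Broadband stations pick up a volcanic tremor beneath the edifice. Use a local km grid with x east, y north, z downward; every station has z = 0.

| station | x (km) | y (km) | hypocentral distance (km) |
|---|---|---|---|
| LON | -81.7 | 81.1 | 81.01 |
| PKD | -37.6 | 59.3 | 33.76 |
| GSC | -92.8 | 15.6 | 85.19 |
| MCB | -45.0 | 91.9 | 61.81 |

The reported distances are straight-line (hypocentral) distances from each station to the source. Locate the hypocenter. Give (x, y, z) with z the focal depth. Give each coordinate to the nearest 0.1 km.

Each station gives a sphere (x−x_i)² + (y−y_i)² + z² = d_i² (stations at z=0).
Subtracting the LON sphere from PKD and GSC: z² cancels, leaving linear equations in x and y:
88.2 x − 43.6 y = -2898.97
-22.2 x − 131.0 y = -5091.62
Solving: x ≈ -12.599, y ≈ 41.002 km (keep extra digits for the depth step; rounded: -12.6, 41.0).
Then from the LON sphere: z² = 81.01² − (x + 81.7)² − (y − 81.1)² with x = -12.599, y = 41.002, so z ≈ 13.410 ≈ 13.4 km.

x ≈ -12.6 km, y ≈ 41.0 km, depth ≈ 13.4 km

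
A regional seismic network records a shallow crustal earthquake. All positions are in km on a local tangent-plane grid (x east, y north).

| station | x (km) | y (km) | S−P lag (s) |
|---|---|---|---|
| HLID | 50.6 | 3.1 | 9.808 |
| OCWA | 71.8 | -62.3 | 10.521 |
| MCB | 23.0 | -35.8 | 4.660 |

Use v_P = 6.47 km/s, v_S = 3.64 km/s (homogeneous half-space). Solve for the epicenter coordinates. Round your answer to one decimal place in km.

(-14.3, -46.4)

Distance from S−P lag: d = Δt · v_P v_S / (v_P − v_S) = Δt · (6.47·3.64)/(6.47−3.64) ≈ 8.3218·Δt.
So d_HLID = 81.62, d_OCWA = 87.55, d_MCB = 38.78 km.
Circle about each station: (x − 50.6)² + (y − 3.1)² = 81.62²; (x − 71.8)² + (y + 62.3)² = 87.55²; (x − 23.0)² + (y + 35.8)² = 38.78².
Subtracting the HLID equation from the OCWA and MCB equations removes the quadratic terms:
42.4 x − 130.8 y = 5463.38
-55.2 x − 77.8 y = 4398.61
Solving the 2×2 system: x ≈ -14.3, y ≈ -46.4 km.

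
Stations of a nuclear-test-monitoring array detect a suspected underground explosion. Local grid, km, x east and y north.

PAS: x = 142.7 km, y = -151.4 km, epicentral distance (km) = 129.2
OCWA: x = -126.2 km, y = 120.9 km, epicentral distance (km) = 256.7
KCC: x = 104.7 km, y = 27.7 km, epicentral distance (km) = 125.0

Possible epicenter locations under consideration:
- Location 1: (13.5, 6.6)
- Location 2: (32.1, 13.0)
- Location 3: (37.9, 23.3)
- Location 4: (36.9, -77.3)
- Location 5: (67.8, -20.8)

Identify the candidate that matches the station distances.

For each candidate, compare |candidate − station| to the reported distance:
Location 1: residuals PAS 74.9, OCWA 76.2, KCC 31.4 → max 76.2 km
Location 2: residuals PAS 68.9, OCWA 65.1, KCC 50.9 → max 68.9 km
Location 3: residuals PAS 74.5, OCWA 65.8, KCC 58.1 → max 74.5 km
Location 4: residuals PAS 0.0, OCWA 0.0, KCC 0.0 → max 0.0 km
Location 5: residuals PAS 21.4, OCWA 16.5, KCC 64.1 → max 64.1 km
Only Location 4 has all residuals ≈ 0.

Location 4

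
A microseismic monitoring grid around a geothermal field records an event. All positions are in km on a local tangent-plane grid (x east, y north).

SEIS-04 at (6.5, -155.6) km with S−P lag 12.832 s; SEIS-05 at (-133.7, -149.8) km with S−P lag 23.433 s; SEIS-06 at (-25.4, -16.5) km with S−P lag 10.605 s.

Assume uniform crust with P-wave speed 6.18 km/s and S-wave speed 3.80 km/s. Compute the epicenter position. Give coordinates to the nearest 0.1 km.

Distance from S−P lag: d = Δt · v_P v_S / (v_P − v_S) = Δt · (6.18·3.80)/(6.18−3.80) ≈ 9.8672·Δt.
So d_SEIS-04 = 126.62, d_SEIS-05 = 231.22, d_SEIS-06 = 104.64 km.
Circle about each station: (x − 6.5)² + (y + 155.6)² = 126.62²; (x + 133.7)² + (y + 149.8)² = 231.22²; (x + 25.4)² + (y + 16.5)² = 104.64².
Subtracting pairs of circle equations eliminates x²+y² and gives linear equations (the radical axes):
-280.4 x + 11.6 y = -21367.94
-63.8 x + 278.2 y = -18253.11
Solving the 2×2 system: x ≈ 74.2, y ≈ -48.6 km.

x ≈ 74.2 km, y ≈ -48.6 km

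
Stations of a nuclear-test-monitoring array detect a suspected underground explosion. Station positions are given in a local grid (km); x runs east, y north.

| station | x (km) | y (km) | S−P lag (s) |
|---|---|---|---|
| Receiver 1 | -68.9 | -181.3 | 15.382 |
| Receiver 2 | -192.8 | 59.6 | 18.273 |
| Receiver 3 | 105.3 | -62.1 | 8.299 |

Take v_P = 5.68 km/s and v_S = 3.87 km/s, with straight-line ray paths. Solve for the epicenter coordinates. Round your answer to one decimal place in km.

x ≈ 16.2 km, y ≈ -15.0 km

Distance from S−P lag: d = Δt · v_P v_S / (v_P − v_S) = Δt · (5.68·3.87)/(5.68−3.87) ≈ 12.1445·Δt.
So d_Receiver 1 = 186.81, d_Receiver 2 = 221.92, d_Receiver 3 = 100.79 km.
Circle about each station: (x + 68.9)² + (y + 181.3)² = 186.81²; (x + 192.8)² + (y − 59.6)² = 221.92²; (x − 105.3)² + (y + 62.1)² = 100.79².
Subtracting the Receiver 1 equation from the Receiver 2 and Receiver 3 equations removes the quadratic terms:
-247.8 x + 481.8 y = -11243.41
348.4 x + 238.4 y = 2066.95
Solving the 2×2 system: x ≈ 16.2, y ≈ -15.0 km.
Check against Receiver 1 (with the unrounded x, y): √((x + 68.9)²+(y + 181.3)²) = 186.81 ≈ 186.81 km. ✓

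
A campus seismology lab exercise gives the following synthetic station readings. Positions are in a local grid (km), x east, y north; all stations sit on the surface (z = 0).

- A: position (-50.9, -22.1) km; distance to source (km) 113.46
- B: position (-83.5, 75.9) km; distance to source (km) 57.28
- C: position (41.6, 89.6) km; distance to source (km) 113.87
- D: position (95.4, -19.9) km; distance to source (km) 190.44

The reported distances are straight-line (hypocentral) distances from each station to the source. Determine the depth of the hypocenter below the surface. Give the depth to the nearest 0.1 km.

Each station gives a sphere (x−x_i)² + (y−y_i)² + z² = d_i² (stations at z=0).
Subtracting the A sphere from B and C: z² cancels, leaving linear equations in x and y:
-65.2 x + 196.0 y = 19246.01
185.0 x + 223.4 y = 6586.29
Solving: x ≈ -59.195, y ≈ 78.502 km (keep extra digits for the depth step; rounded: -59.2, 78.5).
Then from the A sphere: z² = 113.46² − (x + 50.9)² − (y + 22.1)² with x = -59.195, y = 78.502, so z ≈ 51.803 ≈ 51.8 km.

z ≈ 51.8 km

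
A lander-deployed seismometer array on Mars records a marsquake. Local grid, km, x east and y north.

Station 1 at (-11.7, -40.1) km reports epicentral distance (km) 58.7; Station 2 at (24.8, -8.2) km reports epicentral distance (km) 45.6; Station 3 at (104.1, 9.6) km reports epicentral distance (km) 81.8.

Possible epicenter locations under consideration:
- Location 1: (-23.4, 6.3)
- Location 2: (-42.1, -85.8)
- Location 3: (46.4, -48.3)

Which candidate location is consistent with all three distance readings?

For each candidate, compare |candidate − station| to the reported distance:
Location 1: residuals Station 1 10.8, Station 2 4.7, Station 3 45.7 → max 45.7 km
Location 2: residuals Station 1 3.8, Station 2 56.9, Station 3 92.8 → max 92.8 km
Location 3: residuals Station 1 0.0, Station 2 0.1, Station 3 0.1 → max 0.1 km
Only Location 3 has all residuals ≈ 0.

Location 3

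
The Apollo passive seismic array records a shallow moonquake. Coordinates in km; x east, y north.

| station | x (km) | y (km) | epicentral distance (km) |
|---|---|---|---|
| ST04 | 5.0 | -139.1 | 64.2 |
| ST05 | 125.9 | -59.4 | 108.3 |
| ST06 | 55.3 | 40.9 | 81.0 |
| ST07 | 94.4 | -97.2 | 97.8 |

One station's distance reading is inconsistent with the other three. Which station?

ST04

Solve using three stations at a time. Using ST05, ST06, ST07 (subtract circle equations pairwise → linear system) gives (x, y) ≈ (20.9, -32.5).
Distances from that point to each station vs reported:
  ST04: calculated 107.7 vs reported 64.2 → residual 43.5 km
  ST05: calculated 108.4 vs reported 108.3 → residual 0.1 km
  ST06: calculated 81.1 vs reported 81.0 → residual 0.1 km
  ST07: calculated 97.9 vs reported 97.8 → residual 0.1 km
ST05, ST06, ST07 are mutually consistent (residuals ≈ 0); ST04 is off by 43.5 km.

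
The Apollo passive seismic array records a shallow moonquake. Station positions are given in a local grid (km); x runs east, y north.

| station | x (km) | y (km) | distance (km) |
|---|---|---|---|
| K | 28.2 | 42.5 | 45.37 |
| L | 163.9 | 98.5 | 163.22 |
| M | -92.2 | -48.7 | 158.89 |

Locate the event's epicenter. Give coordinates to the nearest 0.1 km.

Circle about each station: (x − 28.2)² + (y − 42.5)² = 45.37²; (x − 163.9)² + (y − 98.5)² = 163.22²; (x + 92.2)² + (y + 48.7)² = 158.89².
Subtracting the K equation from the L and M equations removes the quadratic terms:
271.4 x + 112.0 y = 9381.64
-240.8 x − 182.4 y = -14916.56
Solving the 2×2 system: x ≈ 1.8, y ≈ 79.4 km.

x ≈ 1.8 km, y ≈ 79.4 km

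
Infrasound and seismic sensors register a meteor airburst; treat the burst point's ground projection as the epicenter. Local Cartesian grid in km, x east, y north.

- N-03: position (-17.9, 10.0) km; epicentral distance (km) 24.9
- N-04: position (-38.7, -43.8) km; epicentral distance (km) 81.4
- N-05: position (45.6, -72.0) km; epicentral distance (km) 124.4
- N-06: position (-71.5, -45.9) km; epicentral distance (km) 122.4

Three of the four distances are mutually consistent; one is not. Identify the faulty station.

Solve using three stations at a time. Using N-03, N-04, N-05 (subtract circle equations pairwise → linear system) gives (x, y) ≈ (-18.0, 34.9).
Distances from that point to each station vs reported:
  N-03: calculated 24.9 vs reported 24.9 → residual 0.0 km
  N-04: calculated 81.4 vs reported 81.4 → residual 0.0 km
  N-05: calculated 124.4 vs reported 124.4 → residual 0.0 km
  N-06: calculated 96.9 vs reported 122.4 → residual 25.5 km
N-03, N-04, N-05 are mutually consistent (residuals ≈ 0); N-06 is off by 25.5 km.

N-06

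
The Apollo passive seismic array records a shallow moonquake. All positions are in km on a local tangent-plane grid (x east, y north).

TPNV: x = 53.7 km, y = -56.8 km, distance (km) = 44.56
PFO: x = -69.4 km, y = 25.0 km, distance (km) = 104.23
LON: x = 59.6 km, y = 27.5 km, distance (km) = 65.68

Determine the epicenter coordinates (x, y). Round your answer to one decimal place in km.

(21.5, -26.0)

Circle about each station: (x − 53.7)² + (y + 56.8)² = 44.56²; (x + 69.4)² + (y − 25.0)² = 104.23²; (x − 59.6)² + (y − 27.5)² = 65.68².
Subtracting the TPNV equation from the PFO and LON equations removes the quadratic terms:
-246.2 x + 163.6 y = -9546.87
11.8 x + 168.6 y = -4129.79
Solving the 2×2 system: x ≈ 21.5, y ≈ -26.0 km.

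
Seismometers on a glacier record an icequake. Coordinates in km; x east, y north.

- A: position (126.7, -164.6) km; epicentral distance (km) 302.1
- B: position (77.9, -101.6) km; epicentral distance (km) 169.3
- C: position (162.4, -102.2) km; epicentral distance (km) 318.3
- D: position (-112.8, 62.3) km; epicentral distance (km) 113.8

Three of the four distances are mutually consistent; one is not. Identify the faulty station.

Solve using three stations at a time. Using A, C, D (subtract circle equations pairwise → linear system) gives (x, y) ≈ (-150.7, -45.0).
Distances from that point to each station vs reported:
  A: calculated 302.1 vs reported 302.1 → residual 0.0 km
  B: calculated 235.5 vs reported 169.3 → residual 66.2 km
  C: calculated 318.3 vs reported 318.3 → residual 0.0 km
  D: calculated 113.8 vs reported 113.8 → residual 0.0 km
A, C, D are mutually consistent (residuals ≈ 0); B is off by 66.2 km.

B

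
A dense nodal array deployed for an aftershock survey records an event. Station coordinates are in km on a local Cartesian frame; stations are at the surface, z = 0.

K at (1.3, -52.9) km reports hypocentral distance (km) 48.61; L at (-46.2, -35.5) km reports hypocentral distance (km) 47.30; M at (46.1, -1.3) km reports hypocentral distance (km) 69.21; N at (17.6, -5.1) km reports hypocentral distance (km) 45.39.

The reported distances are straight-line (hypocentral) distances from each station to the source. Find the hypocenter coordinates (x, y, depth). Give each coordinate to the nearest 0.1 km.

x ≈ -14.1 km, y ≈ -17.8 km, depth ≈ 29.9 km

Each station gives a sphere (x−x_i)² + (y−y_i)² + z² = d_i² (stations at z=0).
Subtracting the K sphere from L and M: z² cancels, leaving linear equations in x and y:
-95.0 x + 34.8 y = 720.23
89.6 x + 103.2 y = -3100.29
Solving: x ≈ -14.101, y ≈ -17.799 km (keep extra digits for the depth step; rounded: -14.1, -17.8).
Then from the K sphere: z² = 48.61² − (x − 1.3)² − (y + 52.9)² with x = -14.101, y = -17.799, so z ≈ 29.894 ≈ 29.9 km.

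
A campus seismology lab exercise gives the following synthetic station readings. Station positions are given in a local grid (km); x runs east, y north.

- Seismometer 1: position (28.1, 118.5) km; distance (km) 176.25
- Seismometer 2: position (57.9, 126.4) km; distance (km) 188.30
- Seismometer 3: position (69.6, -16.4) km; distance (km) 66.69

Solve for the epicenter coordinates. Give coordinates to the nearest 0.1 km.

x ≈ 17.0 km, y ≈ -57.4 km

Circle about each station: (x − 28.1)² + (y − 118.5)² = 176.25²; (x − 57.9)² + (y − 126.4)² = 188.30²; (x − 69.6)² + (y + 16.4)² = 66.69².
Subtracting the Seismometer 1 equation from the Seismometer 2 and Seismometer 3 equations removes the quadratic terms:
59.6 x + 15.8 y = 104.68
83.0 x − 269.8 y = 16897.77
Solving the 2×2 system: x ≈ 17.0, y ≈ -57.4 km.
Check against Seismometer 1 (with the unrounded x, y): √((x − 28.1)²+(y − 118.5)²) = 176.26 ≈ 176.25 km. ✓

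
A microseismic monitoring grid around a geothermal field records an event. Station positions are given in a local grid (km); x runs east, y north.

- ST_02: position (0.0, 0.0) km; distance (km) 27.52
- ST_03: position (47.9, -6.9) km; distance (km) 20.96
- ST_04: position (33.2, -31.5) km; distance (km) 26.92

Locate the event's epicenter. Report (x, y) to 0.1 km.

Circle about each station: x² + y² = 27.52²; (x − 47.9)² + (y + 6.9)² = 20.96²; (x − 33.2)² + (y + 31.5)² = 26.92².
Subtracting pairs of circle equations eliminates x²+y² and gives linear equations (the radical axes):
95.8 x − 13.8 y = 2660.05
66.4 x − 63.0 y = 2127.15
Solving the 2×2 system: x ≈ 27.0, y ≈ -5.3 km.
Check against ST_02 (with the unrounded x, y): √(x²+y²) = 27.52 ≈ 27.52 km. ✓

(27.0, -5.3)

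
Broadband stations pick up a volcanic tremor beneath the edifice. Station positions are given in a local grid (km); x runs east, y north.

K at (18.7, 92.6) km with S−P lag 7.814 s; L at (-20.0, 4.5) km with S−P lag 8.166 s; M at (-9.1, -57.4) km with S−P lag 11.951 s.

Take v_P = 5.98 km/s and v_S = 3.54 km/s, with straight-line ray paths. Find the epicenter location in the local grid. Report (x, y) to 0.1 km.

45.9 km east, 30.5 km north

Distance from S−P lag: d = Δt · v_P v_S / (v_P − v_S) = Δt · (5.98·3.54)/(5.98−3.54) ≈ 8.6759·Δt.
So d_K = 67.79, d_L = 70.85, d_M = 103.69 km.
Circle about each station: (x − 18.7)² + (y − 92.6)² = 67.79²; (x + 20.0)² + (y − 4.5)² = 70.85²; (x + 9.1)² + (y + 57.4)² = 103.69².
Subtracting the K equation from the L and M equations removes the quadratic terms:
-77.4 x − 176.2 y = -8928.44
-55.6 x − 300.0 y = -11703.01
Solving the 2×2 system: x ≈ 45.9, y ≈ 30.5 km.
Check against K (with the unrounded x, y): √((x − 18.7)²+(y − 92.6)²) = 67.81 ≈ 67.79 km. ✓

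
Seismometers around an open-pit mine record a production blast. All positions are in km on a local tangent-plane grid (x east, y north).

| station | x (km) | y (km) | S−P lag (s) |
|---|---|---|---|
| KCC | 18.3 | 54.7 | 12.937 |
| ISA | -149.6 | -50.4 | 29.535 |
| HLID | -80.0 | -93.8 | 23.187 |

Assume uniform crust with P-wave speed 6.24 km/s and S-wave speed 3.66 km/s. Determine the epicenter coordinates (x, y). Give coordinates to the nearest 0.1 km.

109.4 km east, -14.7 km north

Distance from S−P lag: d = Δt · v_P v_S / (v_P − v_S) = Δt · (6.24·3.66)/(6.24−3.66) ≈ 8.8521·Δt.
So d_KCC = 114.52, d_ISA = 261.45, d_HLID = 205.25 km.
Circle about each station: (x − 18.3)² + (y − 54.7)² = 114.52²; (x + 149.6)² + (y + 50.4)² = 261.45²; (x + 80.0)² + (y + 93.8)² = 205.25².
Subtracting the KCC equation from the ISA and HLID equations removes the quadratic terms:
-335.8 x − 210.2 y = -33647.93
-196.6 x − 297.0 y = -17141.27
Solving the 2×2 system: x ≈ 109.4, y ≈ -14.7 km.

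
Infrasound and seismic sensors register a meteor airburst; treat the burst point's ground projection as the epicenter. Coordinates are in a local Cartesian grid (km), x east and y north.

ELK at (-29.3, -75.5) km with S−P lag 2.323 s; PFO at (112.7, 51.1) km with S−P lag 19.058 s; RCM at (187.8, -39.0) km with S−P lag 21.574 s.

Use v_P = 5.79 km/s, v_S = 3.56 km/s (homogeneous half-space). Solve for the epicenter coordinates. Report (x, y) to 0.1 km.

(-7.9, -77.3)

Distance from S−P lag: d = Δt · v_P v_S / (v_P − v_S) = Δt · (5.79·3.56)/(5.79−3.56) ≈ 9.2432·Δt.
So d_ELK = 21.47, d_PFO = 176.16, d_RCM = 199.41 km.
Circle about each station: (x + 29.3)² + (y + 75.5)² = 21.47²; (x − 112.7)² + (y − 51.1)² = 176.16²; (x − 187.8)² + (y + 39.0)² = 199.41².
Subtracting the ELK equation from the PFO and RCM equations removes the quadratic terms:
284.0 x + 253.2 y = -21817.62
434.2 x + 73.0 y = -9072.29
Solving the 2×2 system: x ≈ -7.9, y ≈ -77.3 km.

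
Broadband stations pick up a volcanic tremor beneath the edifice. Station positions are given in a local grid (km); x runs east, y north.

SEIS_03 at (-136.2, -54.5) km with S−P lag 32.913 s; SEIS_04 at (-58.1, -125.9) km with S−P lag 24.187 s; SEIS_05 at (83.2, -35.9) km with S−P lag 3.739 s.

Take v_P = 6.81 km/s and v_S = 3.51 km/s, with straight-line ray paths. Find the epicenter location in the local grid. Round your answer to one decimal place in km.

Distance from S−P lag: d = Δt · v_P v_S / (v_P − v_S) = Δt · (6.81·3.51)/(6.81−3.51) ≈ 7.2434·Δt.
So d_SEIS_03 = 238.40, d_SEIS_04 = 175.20, d_SEIS_05 = 27.08 km.
Circle about each station: (x + 136.2)² + (y + 54.5)² = 238.40²; (x + 58.1)² + (y + 125.9)² = 175.20²; (x − 83.2)² + (y + 35.9)² = 27.08².
Subtracting the SEIS_03 equation from the SEIS_04 and SEIS_05 equations removes the quadratic terms:
156.2 x − 142.8 y = 23845.25
438.8 x + 37.2 y = 42791.59
Solving the 2×2 system: x ≈ 102.2, y ≈ -55.2 km.

(102.2, -55.2)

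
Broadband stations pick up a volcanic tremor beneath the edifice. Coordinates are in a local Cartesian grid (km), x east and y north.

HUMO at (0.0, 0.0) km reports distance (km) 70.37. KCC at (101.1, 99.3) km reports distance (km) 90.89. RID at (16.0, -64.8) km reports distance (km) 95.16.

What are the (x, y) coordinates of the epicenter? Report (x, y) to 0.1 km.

x ≈ 68.9 km, y ≈ 14.3 km

Circle about each station: x² + y² = 70.37²; (x − 101.1)² + (y − 99.3)² = 90.89²; (x − 16.0)² + (y + 64.8)² = 95.16².
Subtracting pairs of circle equations eliminates x²+y² and gives linear equations (the radical axes):
202.2 x + 198.6 y = 16772.64
32.0 x − 129.6 y = 351.55
Solving the 2×2 system: x ≈ 68.9, y ≈ 14.3 km.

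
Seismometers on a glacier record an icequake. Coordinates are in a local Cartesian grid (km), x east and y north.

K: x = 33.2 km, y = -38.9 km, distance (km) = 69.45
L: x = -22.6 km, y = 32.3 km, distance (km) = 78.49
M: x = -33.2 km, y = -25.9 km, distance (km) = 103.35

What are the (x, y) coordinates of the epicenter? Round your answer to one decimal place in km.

Circle about each station: (x − 33.2)² + (y + 38.9)² = 69.45²; (x + 22.6)² + (y − 32.3)² = 78.49²; (x + 33.2)² + (y + 25.9)² = 103.35².
Subtracting the K equation from the L and M equations removes the quadratic terms:
-111.6 x + 142.4 y = -2398.78
-132.8 x + 26.0 y = -6700.32
Solving the 2×2 system: x ≈ 55.7, y ≈ 26.8 km.

x ≈ 55.7 km, y ≈ 26.8 km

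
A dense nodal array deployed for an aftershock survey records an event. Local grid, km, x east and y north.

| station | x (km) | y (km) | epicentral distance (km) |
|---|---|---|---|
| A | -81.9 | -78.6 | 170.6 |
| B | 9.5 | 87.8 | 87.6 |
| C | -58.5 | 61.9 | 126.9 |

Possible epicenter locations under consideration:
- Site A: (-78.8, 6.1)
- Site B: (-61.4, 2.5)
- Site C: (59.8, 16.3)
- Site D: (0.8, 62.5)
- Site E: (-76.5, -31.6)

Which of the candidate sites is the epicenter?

For each candidate, compare |candidate − station| to the reported distance:
Site A: residuals A 85.8, B 32.7, C 67.5 → max 85.8 km
Site B: residuals A 86.9, B 23.3, C 67.4 → max 86.9 km
Site C: residuals A 0.1, B 0.2, C 0.1 → max 0.2 km
Site D: residuals A 7.1, B 60.8, C 67.6 → max 67.6 km
Site E: residuals A 123.3, B 59.5, C 31.7 → max 123.3 km
Only Site C has all residuals ≈ 0.

Site C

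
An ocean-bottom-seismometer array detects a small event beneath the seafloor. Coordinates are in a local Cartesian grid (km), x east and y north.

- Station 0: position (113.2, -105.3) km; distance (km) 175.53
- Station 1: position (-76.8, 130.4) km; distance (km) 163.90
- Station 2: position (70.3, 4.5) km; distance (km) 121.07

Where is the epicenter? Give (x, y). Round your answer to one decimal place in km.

-45.6 km east, -30.5 km north

Circle about each station: (x − 113.2)² + (y + 105.3)² = 175.53²; (x + 76.8)² + (y − 130.4)² = 163.90²; (x − 70.3)² + (y − 4.5)² = 121.07².
Subtracting the Station 0 equation from the Station 1 and Station 2 equations removes the quadratic terms:
-380.0 x + 471.4 y = 2947.64
-85.8 x + 219.6 y = -2787.15
Solving the 2×2 system: x ≈ -45.6, y ≈ -30.5 km.
Check against Station 0 (with the unrounded x, y): √((x − 113.2)²+(y + 105.3)²) = 175.54 ≈ 175.53 km. ✓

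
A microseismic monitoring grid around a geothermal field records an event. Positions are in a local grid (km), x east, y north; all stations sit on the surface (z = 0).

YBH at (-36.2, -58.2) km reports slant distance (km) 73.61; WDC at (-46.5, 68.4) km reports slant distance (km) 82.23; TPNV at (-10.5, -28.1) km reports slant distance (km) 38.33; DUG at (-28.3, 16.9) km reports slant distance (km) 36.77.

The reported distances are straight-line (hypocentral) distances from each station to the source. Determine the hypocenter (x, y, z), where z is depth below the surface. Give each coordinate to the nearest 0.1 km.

Each station gives a sphere (x−x_i)² + (y−y_i)² + z² = d_i² (stations at z=0).
Subtracting the YBH sphere from WDC and TPNV: z² cancels, leaving linear equations in x and y:
-20.6 x + 253.2 y = 799.79
51.4 x + 60.2 y = 151.42
Solving: x ≈ -0.688, y ≈ 3.103 km (keep extra digits for the depth step; rounded: -0.7, 3.1).
Then from the YBH sphere: z² = 73.61² − (x + 36.2)² − (y + 58.2)² with x = -0.688, y = 3.103, so z ≈ 19.982 ≈ 20.0 km.

x ≈ -0.7 km, y ≈ 3.1 km, depth ≈ 20.0 km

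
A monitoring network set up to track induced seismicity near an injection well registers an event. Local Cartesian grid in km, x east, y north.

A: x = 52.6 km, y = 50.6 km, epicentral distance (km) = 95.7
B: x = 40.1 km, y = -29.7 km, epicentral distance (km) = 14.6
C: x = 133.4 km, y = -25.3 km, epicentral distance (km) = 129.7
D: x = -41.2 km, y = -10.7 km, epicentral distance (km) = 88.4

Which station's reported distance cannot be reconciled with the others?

Solve using three stations at a time. Using A, B, D (subtract circle equations pairwise → linear system) gives (x, y) ≈ (40.6, -44.3).
Distances from that point to each station vs reported:
  A: calculated 95.7 vs reported 95.7 → residual 0.0 km
  B: calculated 14.7 vs reported 14.6 → residual 0.1 km
  C: calculated 94.8 vs reported 129.7 → residual 34.9 km
  D: calculated 88.4 vs reported 88.4 → residual 0.0 km
A, B, D are mutually consistent (residuals ≈ 0); C is off by 34.9 km.

C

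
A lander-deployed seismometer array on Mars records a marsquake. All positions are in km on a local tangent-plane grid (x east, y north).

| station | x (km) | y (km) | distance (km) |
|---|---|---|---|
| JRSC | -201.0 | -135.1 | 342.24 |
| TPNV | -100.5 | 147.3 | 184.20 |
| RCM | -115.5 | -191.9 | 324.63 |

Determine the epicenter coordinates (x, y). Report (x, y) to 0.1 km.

Circle about each station: (x + 201.0)² + (y + 135.1)² = 342.24²; (x + 100.5)² + (y − 147.3)² = 184.20²; (x + 115.5)² + (y + 191.9)² = 324.63².
Subtracting pairs of circle equations eliminates x²+y² and gives linear equations (the radical axes):
201.0 x + 564.8 y = 56343.11
171.0 x − 113.6 y = 3256.43
Solving the 2×2 system: x ≈ 69.0, y ≈ 75.2 km.
Check against JRSC (with the unrounded x, y): √((x + 201.0)²+(y + 135.1)²) = 342.24 ≈ 342.24 km. ✓

(69.0, 75.2)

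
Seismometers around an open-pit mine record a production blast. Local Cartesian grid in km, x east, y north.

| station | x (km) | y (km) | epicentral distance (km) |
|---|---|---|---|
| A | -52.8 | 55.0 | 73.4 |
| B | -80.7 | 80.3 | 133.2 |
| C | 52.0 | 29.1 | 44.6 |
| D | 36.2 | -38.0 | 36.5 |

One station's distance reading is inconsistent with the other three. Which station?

Solve using three stations at a time. Using B, C, D (subtract circle equations pairwise → linear system) gives (x, y) ≈ (22.3, -4.2).
Distances from that point to each station vs reported:
  A: calculated 95.6 vs reported 73.4 → residual 22.2 km
  B: calculated 133.2 vs reported 133.2 → residual 0.0 km
  C: calculated 44.6 vs reported 44.6 → residual 0.0 km
  D: calculated 36.5 vs reported 36.5 → residual 0.0 km
B, C, D are mutually consistent (residuals ≈ 0); A is off by 22.2 km.

A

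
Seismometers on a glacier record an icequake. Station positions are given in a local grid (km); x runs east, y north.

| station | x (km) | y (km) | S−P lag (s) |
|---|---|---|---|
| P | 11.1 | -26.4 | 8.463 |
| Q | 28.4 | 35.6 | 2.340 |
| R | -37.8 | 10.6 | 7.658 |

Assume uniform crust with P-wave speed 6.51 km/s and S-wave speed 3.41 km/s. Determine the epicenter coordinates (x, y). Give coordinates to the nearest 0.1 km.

(11.7, 34.2)

Distance from S−P lag: d = Δt · v_P v_S / (v_P − v_S) = Δt · (6.51·3.41)/(6.51−3.41) ≈ 7.1610·Δt.
So d_P = 60.60, d_Q = 16.76, d_R = 54.84 km.
Circle about each station: (x − 11.1)² + (y + 26.4)² = 60.60²; (x − 28.4)² + (y − 35.6)² = 16.76²; (x + 37.8)² + (y − 10.6)² = 54.84².
Subtracting pairs of circle equations eliminates x²+y² and gives linear equations (the radical axes):
34.6 x + 124.0 y = 4645.21
-97.8 x + 74.0 y = 1385.96
Solving the 2×2 system: x ≈ 11.7, y ≈ 34.2 km.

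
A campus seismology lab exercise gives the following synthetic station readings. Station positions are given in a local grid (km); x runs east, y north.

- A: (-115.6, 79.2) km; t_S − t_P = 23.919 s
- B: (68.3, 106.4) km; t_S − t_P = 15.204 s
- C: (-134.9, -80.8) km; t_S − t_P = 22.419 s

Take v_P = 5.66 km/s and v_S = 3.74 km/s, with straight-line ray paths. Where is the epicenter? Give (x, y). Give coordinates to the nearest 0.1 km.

(111.0, -55.7)

Distance from S−P lag: d = Δt · v_P v_S / (v_P − v_S) = Δt · (5.66·3.74)/(5.66−3.74) ≈ 11.0252·Δt.
So d_A = 263.71, d_B = 167.63, d_C = 247.17 km.
Circle about each station: (x + 115.6)² + (y − 79.2)² = 263.71²; (x − 68.3)² + (y − 106.4)² = 167.63²; (x + 134.9)² + (y + 80.8)² = 247.17².
Subtracting pairs of circle equations eliminates x²+y² and gives linear equations (the radical axes):
367.8 x + 54.4 y = 37793.00
-38.6 x − 320.0 y = 13540.61
Solving the 2×2 system: x ≈ 111.0, y ≈ -55.7 km.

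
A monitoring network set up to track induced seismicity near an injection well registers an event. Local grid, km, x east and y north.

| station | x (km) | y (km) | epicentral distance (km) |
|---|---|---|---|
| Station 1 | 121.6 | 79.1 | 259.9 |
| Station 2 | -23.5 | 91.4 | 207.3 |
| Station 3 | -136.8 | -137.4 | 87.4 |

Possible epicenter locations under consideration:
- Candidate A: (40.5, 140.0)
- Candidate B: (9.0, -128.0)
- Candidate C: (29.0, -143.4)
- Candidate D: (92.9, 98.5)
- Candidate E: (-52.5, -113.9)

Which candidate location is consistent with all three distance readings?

Candidate E

For each candidate, compare |candidate − station| to the reported distance:
Candidate A: residuals Station 1 158.5, Station 2 126.9, Station 3 241.8 → max 241.8 km
Candidate B: residuals Station 1 24.2, Station 2 14.5, Station 3 58.7 → max 58.7 km
Candidate C: residuals Station 1 18.9, Station 2 33.3, Station 3 78.5 → max 78.5 km
Candidate D: residuals Station 1 225.3, Station 2 90.7, Station 3 241.9 → max 241.9 km
Candidate E: residuals Station 1 0.0, Station 2 0.0, Station 3 0.1 → max 0.1 km
Only Candidate E has all residuals ≈ 0.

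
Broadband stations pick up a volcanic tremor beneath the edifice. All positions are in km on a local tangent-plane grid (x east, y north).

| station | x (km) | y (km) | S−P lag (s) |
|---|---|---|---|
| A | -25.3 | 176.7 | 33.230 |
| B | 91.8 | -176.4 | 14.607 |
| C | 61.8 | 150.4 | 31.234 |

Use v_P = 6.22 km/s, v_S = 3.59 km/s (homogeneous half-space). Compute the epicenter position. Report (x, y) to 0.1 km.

(-9.6, -105.0)

Distance from S−P lag: d = Δt · v_P v_S / (v_P − v_S) = Δt · (6.22·3.59)/(6.22−3.59) ≈ 8.4904·Δt.
So d_A = 282.14, d_B = 124.02, d_C = 265.19 km.
Circle about each station: (x + 25.3)² + (y − 176.7)² = 282.14²; (x − 91.8)² + (y + 176.4)² = 124.02²; (x − 61.8)² + (y − 150.4)² = 265.19².
Subtracting pairs of circle equations eliminates x²+y² and gives linear equations (the radical axes):
234.2 x − 706.2 y = 71903.24
174.2 x − 52.6 y = 3853.66
Solving the 2×2 system: x ≈ -9.6, y ≈ -105.0 km.
Check against A (with the unrounded x, y): √((x + 25.3)²+(y − 176.7)²) = 282.13 ≈ 282.14 km. ✓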